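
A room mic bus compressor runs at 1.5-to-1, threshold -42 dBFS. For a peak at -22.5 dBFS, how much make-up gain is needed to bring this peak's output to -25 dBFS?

Without make-up, output = threshold + overshoot/1.5 = -42 + 13 = -29 dBFS.
Gap to target: 4 dB.

4 dB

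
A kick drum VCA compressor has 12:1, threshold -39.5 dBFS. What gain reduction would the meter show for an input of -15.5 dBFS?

22 dB

-15.5 dBFS exceeds the threshold by 24 dB.
After 12:1 compression the overshoot becomes 24/12 = 2 dB.
GR = overshoot in − overshoot out = 24 − 2 = 22 dB.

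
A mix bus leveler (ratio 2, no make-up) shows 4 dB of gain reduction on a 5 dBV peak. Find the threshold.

-3 dBV

Let T be the threshold. Output overshoot = (input overshoot)/R, so 1 − T = (5 − T)/2.
2·(1 − T) = 5 − T → 1·T = 2 − 5 = -3.
T = -3/1 = -3 dBV.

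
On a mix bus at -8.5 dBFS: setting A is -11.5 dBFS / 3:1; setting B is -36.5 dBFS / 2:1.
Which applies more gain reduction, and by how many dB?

A: overshoot 3 dB → output overshoot 1 dB → GR 2 dB.
B: overshoot 28 dB → output overshoot 14 dB → GR 14 dB.
B reduces 12 dB more.

B, by 12 dB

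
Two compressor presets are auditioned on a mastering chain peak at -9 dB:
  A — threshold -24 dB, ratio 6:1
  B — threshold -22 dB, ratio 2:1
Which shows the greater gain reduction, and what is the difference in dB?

A: 15 dB over, compressed to 2.5 dB over, so 12.5 dB of GR.
B: 13 dB over, compressed to 6.5 dB over, so 6.5 dB of GR.
Difference: 6 dB in favour of A.

A, by 6 dB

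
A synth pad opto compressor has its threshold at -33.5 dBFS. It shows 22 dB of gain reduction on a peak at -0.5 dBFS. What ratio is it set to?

3:1

Input overshoot = -0.5 − (-33.5) = 33 dB.
Output overshoot = 33 − 22 = 11 dB.
Ratio = input overshoot / output overshoot = 33 / 11 = 3.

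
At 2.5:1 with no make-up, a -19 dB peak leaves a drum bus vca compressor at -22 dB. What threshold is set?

-24 dB

Let T be the threshold. Output overshoot = (input overshoot)/R, so -22 − T = (-19 − T)/2.5.
2.5·(-22 − T) = -19 − T → 1.5·T = -55 − (-19) = -36.
T = -36/1.5 = -24 dB.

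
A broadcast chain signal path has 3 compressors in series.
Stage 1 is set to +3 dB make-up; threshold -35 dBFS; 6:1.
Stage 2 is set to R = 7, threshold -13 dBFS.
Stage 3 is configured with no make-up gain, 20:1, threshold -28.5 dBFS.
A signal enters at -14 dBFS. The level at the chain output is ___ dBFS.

Stage 1: 21 dB above -35 dBFS, reduced 6:1 to 3.5 dB above → -31.5 dBFS; +3 dB make-up → -28.5 dBFS.
Stage 2: -28.5 dBFS ≤ -13 dBFS, so stage 2 doesn't engage; output -28.5 dBFS.
Stage 3: -28.5 dBFS ≤ -28.5 dBFS, so stage 3 doesn't engage; output -28.5 dBFS.

-28.5 dBFS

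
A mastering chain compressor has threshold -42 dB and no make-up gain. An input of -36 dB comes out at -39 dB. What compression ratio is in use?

2:1

Input overshoot = -36 − (-42) = 6 dB; output overshoot = -39 − (-42) = 3 dB.
Ratio = 6 / 3 = 2.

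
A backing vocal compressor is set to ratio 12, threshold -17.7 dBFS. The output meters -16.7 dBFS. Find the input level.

-5.7 dBFS

Post-compression overshoot = -16.7 − (-17.7) = 1 dB.
Undo the ratio: input overshoot = 1 × 12 = 12 dB, giving input = -5.7 dBFS.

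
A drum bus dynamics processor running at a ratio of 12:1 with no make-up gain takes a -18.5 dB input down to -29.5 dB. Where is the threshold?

Let T be the threshold. Output overshoot = (input overshoot)/R, so -29.5 − T = (-18.5 − T)/12.
12·(-29.5 − T) = -18.5 − T → 11·T = -354 − (-18.5) = -335.5.
T = -335.5/11 = -30.5 dB.

-30.5 dB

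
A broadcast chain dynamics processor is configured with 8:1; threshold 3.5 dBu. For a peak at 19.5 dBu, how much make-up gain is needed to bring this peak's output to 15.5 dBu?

10 dB

Overshoot 16 dB → 16/8 = 2 dB after compression, so the compressed level is 3.5 + 2 = 5.5 dBu.
Make-up = target − compressed = 15.5 − 5.5 = 10 dB.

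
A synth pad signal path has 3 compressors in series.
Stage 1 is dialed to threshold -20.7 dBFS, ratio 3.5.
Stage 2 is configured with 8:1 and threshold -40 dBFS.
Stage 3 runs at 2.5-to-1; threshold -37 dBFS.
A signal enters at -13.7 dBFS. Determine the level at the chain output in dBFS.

-37.3375 dBFS

Stage 1: overshoot 7 dB → 7/3.5 = 2 dB → -18.7 dBFS.
Stage 2: -18.7 dBFS is 21.3 dB over -40 dBFS; at 8:1 that becomes 2.6625 dB over, giving -37.3375 dBFS.
Stage 3: -37.3375 dBFS ≤ -37 dBFS, so stage 3 doesn't engage; output -37.3375 dBFS.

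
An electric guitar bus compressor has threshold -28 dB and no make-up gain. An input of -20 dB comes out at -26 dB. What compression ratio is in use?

Input overshoot = -20 − (-28) = 8 dB; output overshoot = -26 − (-28) = 2 dB.
Ratio = 8 / 2 = 4.

4:1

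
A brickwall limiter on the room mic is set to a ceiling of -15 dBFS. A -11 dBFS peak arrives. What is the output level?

At ∞:1, everything above -15 dBFS is held at the ceiling.

-15 dBFS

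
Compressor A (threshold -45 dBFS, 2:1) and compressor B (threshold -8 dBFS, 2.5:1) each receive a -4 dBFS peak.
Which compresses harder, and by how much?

A: 41 dB over, compressed to 20.5 dB over, so 20.5 dB of GR.
B: 4 dB over, compressed to 1.6 dB over, so 2.4 dB of GR.
Difference: 18.1 dB in favour of A.

A, by 18.1 dB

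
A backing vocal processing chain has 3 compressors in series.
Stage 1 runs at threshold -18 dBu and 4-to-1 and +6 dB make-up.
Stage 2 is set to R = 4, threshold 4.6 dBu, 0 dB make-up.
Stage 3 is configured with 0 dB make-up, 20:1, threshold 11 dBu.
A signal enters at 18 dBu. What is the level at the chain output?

Stage 1: 36 dB above -18 dBu, reduced 4:1 to 9 dB above → -9 dBu; +6 dB make-up → -3 dBu.
Stage 2: -3 dBu ≤ 4.6 dBu, so stage 2 doesn't engage; output -3 dBu.
Stage 3: -3 dBu ≤ 11 dBu, so stage 3 doesn't engage; output -3 dBu.

-3 dBu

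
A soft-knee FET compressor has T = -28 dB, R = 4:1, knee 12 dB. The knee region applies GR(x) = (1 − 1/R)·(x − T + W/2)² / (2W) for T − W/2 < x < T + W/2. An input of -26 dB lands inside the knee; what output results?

x − T + W/2 = -26 − (-28) + 6 = 8.
GR = (1 − 1/4) × 8² / 24 = 0.75 × 64 / 24 = 2 dB.
Output = -26 − 2 = -28 dB.

-28 dB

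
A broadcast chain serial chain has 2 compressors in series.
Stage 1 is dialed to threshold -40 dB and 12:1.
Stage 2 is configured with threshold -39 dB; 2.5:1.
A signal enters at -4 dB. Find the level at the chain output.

Stage 1: 36 dB above -40 dB, reduced 12:1 to 3 dB above → -37 dB.
Stage 2: overshoot 2 dB → 2/2.5 = 0.8 dB → -38.2 dB.

-38.2 dB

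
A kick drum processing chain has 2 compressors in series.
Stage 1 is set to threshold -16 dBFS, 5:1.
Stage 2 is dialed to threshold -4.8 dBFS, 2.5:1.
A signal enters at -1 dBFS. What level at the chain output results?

-13 dBFS

Stage 1: overshoot 15 dB → 15/5 = 3 dB → -13 dBFS.
Stage 2: -13 dBFS ≤ -4.8 dBFS, so stage 2 doesn't engage; output -13 dBFS.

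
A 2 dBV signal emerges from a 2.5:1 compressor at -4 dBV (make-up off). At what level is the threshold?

-8 dBV

Input is 10 dB above T (since output overshoot × R = input overshoot: (-4 − T)·2.5 = 2 − T gives T = -8 dBV).
Check: -8 + (2 − (-8))/2.5 = -8 + 4 = -4 dBV. ✓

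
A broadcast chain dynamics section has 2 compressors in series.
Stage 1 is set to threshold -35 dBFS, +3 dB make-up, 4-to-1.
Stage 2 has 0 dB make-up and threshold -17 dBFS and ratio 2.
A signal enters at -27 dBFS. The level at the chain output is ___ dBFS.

Stage 1: overshoot 8 dB → 8/4 = 2 dB → -33 dBFS; +3 dB make-up → -30 dBFS.
Stage 2: -30 dBFS ≤ -17 dBFS, so stage 2 doesn't engage; output -30 dBFS.

-30 dBFS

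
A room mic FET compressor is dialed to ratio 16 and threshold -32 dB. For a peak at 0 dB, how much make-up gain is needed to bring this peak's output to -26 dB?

The peak compresses to -32 + 32/16 = -30 dB.
To reach -26 dB requires -26 − (-30) = 4 dB of make-up.

4 dB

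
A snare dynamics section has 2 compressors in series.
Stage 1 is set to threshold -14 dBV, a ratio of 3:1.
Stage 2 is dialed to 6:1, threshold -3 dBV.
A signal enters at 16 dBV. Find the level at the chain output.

Stage 1: 16 dBV is 30 dB over -14 dBV; at 3:1 that becomes 10 dB over, giving -4 dBV.
Stage 2: -4 dBV is at or below the -3 dBV threshold — no compression; output -4 dBV.

-4 dBV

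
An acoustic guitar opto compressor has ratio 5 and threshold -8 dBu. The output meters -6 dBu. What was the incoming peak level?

The compressed level sits -6 − (-8) = 2 dB over threshold.
Undo the ratio: input overshoot = 2 × 5 = 10 dB, giving input = 2 dBu.

2 dBu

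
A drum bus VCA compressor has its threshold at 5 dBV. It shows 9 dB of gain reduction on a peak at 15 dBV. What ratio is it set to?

10:1

Input overshoot = 15 − 5 = 10 dB.
Output overshoot = 10 − 9 = 1 dB.
Ratio = input overshoot / output overshoot = 10 / 1 = 10.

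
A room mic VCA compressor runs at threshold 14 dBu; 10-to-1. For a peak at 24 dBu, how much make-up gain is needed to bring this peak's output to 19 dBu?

The peak compresses to 14 + 10/10 = 15 dBu.
To reach 19 dBu requires 19 − 15 = 4 dB of make-up.

4 dB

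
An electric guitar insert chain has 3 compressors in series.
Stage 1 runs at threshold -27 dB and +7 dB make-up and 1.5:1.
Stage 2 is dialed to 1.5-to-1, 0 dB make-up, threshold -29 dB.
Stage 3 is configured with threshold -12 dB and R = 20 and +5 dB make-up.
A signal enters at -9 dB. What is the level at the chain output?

-10 dB

Stage 1: overshoot 18 dB → 18/1.5 = 12 dB → -15 dB; +7 dB make-up → -8 dB.
Stage 2: 21 dB above -29 dB, reduced 1.5:1 to 14 dB above → -15 dB.
Stage 3: -15 dB is at or below the -12 dB threshold — no compression; make-up brings it to -10 dB.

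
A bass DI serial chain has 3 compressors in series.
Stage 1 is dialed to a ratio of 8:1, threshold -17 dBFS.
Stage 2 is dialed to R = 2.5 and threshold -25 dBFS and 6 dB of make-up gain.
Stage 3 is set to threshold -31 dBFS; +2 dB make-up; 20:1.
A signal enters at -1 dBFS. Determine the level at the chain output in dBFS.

-28.2 dBFS

Stage 1: -1 dBFS is 16 dB over -17 dBFS; at 8:1 that becomes 2 dB over, giving -15 dBFS.
Stage 2: 10 dB above -25 dBFS, reduced 2.5:1 to 4 dB above → -21 dBFS; +6 dB make-up → -15 dBFS.
Stage 3: overshoot 16 dB → 16/20 = 0.8 dB → -30.2 dBFS; +2 dB make-up → -28.2 dBFS.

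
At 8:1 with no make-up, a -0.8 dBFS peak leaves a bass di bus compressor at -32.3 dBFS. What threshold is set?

Input is 36 dB above T (since output overshoot × R = input overshoot: (-32.3 − T)·8 = -0.8 − T gives T = -36.8 dBFS).
Check: -36.8 + (-0.8 − (-36.8))/8 = -36.8 + 4.5 = -32.3 dBFS. ✓

-36.8 dBFS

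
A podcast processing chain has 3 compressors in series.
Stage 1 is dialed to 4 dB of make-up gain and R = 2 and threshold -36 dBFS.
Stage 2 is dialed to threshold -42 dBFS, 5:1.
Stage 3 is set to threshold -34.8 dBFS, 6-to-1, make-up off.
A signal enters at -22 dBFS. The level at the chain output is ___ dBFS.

Stage 1: 14 dB above -36 dBFS, reduced 2:1 to 7 dB above → -29 dBFS; +4 dB make-up → -25 dBFS.
Stage 2: -25 dBFS is 17 dB over -42 dBFS; at 5:1 that becomes 3.4 dB over, giving -38.6 dBFS.
Stage 3: -38.6 dBFS is at or below the -34.8 dBFS threshold — no compression; output -38.6 dBFS.

-38.6 dBFS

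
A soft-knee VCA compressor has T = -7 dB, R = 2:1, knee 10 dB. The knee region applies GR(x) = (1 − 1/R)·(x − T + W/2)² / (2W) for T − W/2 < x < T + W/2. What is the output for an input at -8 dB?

x − T + W/2 = -8 − (-7) + 5 = 4.
GR = (1 − 1/2) × 4² / 20 = 0.5 × 16 / 20 = 0.4 dB.
Output = -8 − 0.4 = -8.4 dB.

-8.4 dB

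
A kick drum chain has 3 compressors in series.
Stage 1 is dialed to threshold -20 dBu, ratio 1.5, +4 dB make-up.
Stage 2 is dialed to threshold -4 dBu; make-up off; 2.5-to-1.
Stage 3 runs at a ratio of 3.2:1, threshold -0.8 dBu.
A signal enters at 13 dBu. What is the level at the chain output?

-0.55 dBu

Stage 1: 33 dB above -20 dBu, reduced 1.5:1 to 22 dB above → 2 dBu; +4 dB make-up → 6 dBu.
Stage 2: 6 dBu is 10 dB over -4 dBu; at 2.5:1 that becomes 4 dB over, giving 0 dBu.
Stage 3: 0 dBu is 0.8 dB over -0.8 dBu; at 3.2:1 that becomes 0.25 dB over, giving -0.55 dBu.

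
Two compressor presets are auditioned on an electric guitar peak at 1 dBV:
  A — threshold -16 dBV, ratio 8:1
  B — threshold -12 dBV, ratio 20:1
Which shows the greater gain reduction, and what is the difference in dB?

A: GR = 17 − 17/8 = 14.875 dB.
B: GR = 13 − 13/20 = 12.35 dB.
A applies 2.525 dB more gain reduction.

A, by 2.525 dB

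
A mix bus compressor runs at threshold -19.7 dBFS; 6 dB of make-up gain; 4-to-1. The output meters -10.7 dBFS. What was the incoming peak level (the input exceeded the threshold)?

-7.7 dBFS

Before make-up, the level was -10.7 − 6 = -16.7 dBFS.
The compressed level sits -16.7 − (-19.7) = 3 dB over threshold.
Input overshoot = R × output overshoot = 12 dB → input = -19.7 + 12 = -7.7 dBFS.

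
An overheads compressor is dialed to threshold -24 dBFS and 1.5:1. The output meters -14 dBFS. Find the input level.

-9 dBFS

The compressed level sits -14 − (-24) = 10 dB over threshold.
Before 1.5:1 compression the overshoot was 10 × 1.5 = 15 dB, so input = -24 + 15 = -9 dBFS.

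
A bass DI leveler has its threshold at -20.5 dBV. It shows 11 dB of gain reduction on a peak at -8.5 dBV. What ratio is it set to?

Input overshoot = -8.5 − (-20.5) = 12 dB.
Output overshoot = 12 − 11 = 1 dB.
Ratio = input overshoot / output overshoot = 12 / 1 = 12.

12:1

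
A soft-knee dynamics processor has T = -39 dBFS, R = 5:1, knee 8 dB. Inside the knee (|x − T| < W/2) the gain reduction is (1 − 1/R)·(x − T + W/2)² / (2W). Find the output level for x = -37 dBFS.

-38.8 dBFS

x − T + W/2 = -37 − (-39) + 4 = 6.
GR = (1 − 1/5) × 6² / 16 = 0.8 × 36 / 16 = 1.8 dB.
Output = -37 − 1.8 = -38.8 dBFS.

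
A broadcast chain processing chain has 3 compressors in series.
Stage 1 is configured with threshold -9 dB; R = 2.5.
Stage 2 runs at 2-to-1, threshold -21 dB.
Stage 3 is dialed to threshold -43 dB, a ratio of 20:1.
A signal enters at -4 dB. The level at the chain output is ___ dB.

-41.55 dB

Stage 1: overshoot 5 dB → 5/2.5 = 2 dB → -7 dB.
Stage 2: overshoot 14 dB → 14/2 = 7 dB → -14 dB.
Stage 3: 29 dB above -43 dB, reduced 20:1 to 1.45 dB above → -41.55 dB.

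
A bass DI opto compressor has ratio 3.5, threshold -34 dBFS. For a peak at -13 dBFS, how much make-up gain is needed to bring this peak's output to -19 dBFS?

Overshoot 21 dB → 21/3.5 = 6 dB after compression, so the compressed level is -34 + 6 = -28 dBFS.
Make-up = target − compressed = -19 − (-28) = 9 dB.

9 dB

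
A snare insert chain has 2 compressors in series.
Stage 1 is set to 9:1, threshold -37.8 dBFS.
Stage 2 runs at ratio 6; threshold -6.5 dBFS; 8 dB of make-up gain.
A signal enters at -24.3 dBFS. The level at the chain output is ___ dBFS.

Stage 1: overshoot 13.5 dB → 13.5/9 = 1.5 dB → -36.3 dBFS.
Stage 2: -36.3 dBFS is at or below the -6.5 dBFS threshold — no compression; make-up brings it to -28.3 dBFS.

-28.3 dBFS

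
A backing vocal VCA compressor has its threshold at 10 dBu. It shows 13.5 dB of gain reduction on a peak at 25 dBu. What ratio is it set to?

Input overshoot = 25 − 10 = 15 dB.
Output overshoot = 15 − 13.5 = 1.5 dB.
Ratio = input overshoot / output overshoot = 15 / 1.5 = 10.

10:1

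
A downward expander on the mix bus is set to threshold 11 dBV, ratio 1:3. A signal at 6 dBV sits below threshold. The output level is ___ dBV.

Below threshold, a 1:3 expander applies gain = (3−1)×(T − x) of attenuation.
(3−1) × 5 = 10 dB, so output = 6 − 10 = -4 dBV.

-4 dBV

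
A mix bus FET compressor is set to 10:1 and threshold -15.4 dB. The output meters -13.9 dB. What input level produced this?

The compressed level sits -13.9 − (-15.4) = 1.5 dB over threshold.
Input overshoot = R × output overshoot = 15 dB → input = -15.4 + 15 = -0.4 dB.

-0.4 dB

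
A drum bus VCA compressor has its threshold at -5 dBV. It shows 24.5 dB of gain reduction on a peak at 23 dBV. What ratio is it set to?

Input overshoot = 23 − (-5) = 28 dB.
Output overshoot = 28 − 24.5 = 3.5 dB.
Ratio = input overshoot / output overshoot = 28 / 3.5 = 8.

8:1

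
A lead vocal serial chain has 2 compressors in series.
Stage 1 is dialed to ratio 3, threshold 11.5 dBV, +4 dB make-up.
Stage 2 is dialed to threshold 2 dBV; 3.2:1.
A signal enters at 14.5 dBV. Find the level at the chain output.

6.53125 dBV

Stage 1: 14.5 dBV is 3 dB over 11.5 dBV; at 3:1 that becomes 1 dB over, giving 12.5 dBV; +4 dB make-up → 16.5 dBV.
Stage 2: 16.5 dBV is 14.5 dB over 2 dBV; at 3.2:1 that becomes 4.53125 dB over, giving 6.53125 dBV.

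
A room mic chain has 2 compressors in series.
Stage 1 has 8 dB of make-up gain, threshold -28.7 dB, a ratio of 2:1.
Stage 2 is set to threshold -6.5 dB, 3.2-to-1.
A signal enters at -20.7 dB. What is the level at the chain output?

-16.7 dB

Stage 1: -20.7 dB is 8 dB over -28.7 dB; at 2:1 that becomes 4 dB over, giving -24.7 dB; +8 dB make-up → -16.7 dB.
Stage 2: -16.7 dB ≤ -6.5 dB, so stage 2 doesn't engage; output -16.7 dB.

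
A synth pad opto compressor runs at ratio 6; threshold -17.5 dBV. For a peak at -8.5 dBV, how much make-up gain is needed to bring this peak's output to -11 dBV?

5 dB

The peak compresses to -17.5 + 9/6 = -16 dBV.
To reach -11 dBV requires -11 − (-16) = 5 dB of make-up.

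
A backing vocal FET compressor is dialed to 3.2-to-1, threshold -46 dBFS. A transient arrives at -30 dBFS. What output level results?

-41 dBFS

Overshoot: -30 − (-46) = 16 dB.
At 3.2:1 the overshoot is divided by 3.2, leaving 5 dB above threshold.
So the level is -46 + 5 = -41 dBFS.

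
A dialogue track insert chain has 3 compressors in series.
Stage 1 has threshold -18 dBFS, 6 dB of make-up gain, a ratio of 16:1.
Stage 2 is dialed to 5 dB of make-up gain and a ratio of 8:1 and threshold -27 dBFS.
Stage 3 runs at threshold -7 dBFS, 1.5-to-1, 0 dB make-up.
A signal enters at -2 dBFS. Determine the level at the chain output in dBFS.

Stage 1: overshoot 16 dB → 16/16 = 1 dB → -17 dBFS; +6 dB make-up → -11 dBFS.
Stage 2: overshoot 16 dB → 16/8 = 2 dB → -25 dBFS; +5 dB make-up → -20 dBFS.
Stage 3: -20 dBFS ≤ -7 dBFS, so stage 3 doesn't engage; output -20 dBFS.

-20 dBFS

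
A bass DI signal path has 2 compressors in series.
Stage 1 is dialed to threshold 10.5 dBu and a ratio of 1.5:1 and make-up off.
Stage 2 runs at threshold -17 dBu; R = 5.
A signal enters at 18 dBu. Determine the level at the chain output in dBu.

-10.5 dBu

Stage 1: 7.5 dB above 10.5 dBu, reduced 1.5:1 to 5 dB above → 15.5 dBu.
Stage 2: 15.5 dBu is 32.5 dB over -17 dBu; at 5:1 that becomes 6.5 dB over, giving -10.5 dBu.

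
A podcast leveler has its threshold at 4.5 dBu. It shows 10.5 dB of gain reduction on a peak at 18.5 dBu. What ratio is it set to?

Input overshoot = 18.5 − 4.5 = 14 dB.
Output overshoot = 14 − 10.5 = 3.5 dB.
Ratio = input overshoot / output overshoot = 14 / 3.5 = 4.

4:1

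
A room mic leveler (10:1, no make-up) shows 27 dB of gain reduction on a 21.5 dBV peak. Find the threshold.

Let T be the threshold. Output overshoot = (input overshoot)/R, so -5.5 − T = (21.5 − T)/10.
10·(-5.5 − T) = 21.5 − T → 9·T = -55 − 21.5 = -76.5.
T = -76.5/9 = -8.5 dBV.

-8.5 dBV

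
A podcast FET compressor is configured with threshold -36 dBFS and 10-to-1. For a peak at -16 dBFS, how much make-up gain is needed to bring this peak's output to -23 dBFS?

11 dB

The peak compresses to -36 + 20/10 = -34 dBFS.
To reach -23 dBFS requires -23 − (-34) = 11 dB of make-up.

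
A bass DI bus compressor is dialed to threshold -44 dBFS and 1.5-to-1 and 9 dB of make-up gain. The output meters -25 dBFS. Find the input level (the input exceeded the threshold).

-29 dBFS

Before make-up, the level was -25 − 9 = -34 dBFS.
Post-compression overshoot = -34 − (-44) = 10 dB.
Undo the ratio: input overshoot = 10 × 1.5 = 15 dB, giving input = -29 dBFS.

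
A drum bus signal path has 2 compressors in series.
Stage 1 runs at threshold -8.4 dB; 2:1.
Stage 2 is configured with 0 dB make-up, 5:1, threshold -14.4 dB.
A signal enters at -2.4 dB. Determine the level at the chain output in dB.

-12.6 dB

Stage 1: overshoot 6 dB → 6/2 = 3 dB → -5.4 dB.
Stage 2: -5.4 dB is 9 dB over -14.4 dB; at 5:1 that becomes 1.8 dB over, giving -12.6 dB.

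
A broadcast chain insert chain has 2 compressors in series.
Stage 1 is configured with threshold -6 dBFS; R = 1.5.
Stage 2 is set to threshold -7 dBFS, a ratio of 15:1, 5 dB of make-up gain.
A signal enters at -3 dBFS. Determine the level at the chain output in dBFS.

Stage 1: -3 dBFS is 3 dB over -6 dBFS; at 1.5:1 that becomes 2 dB over, giving -4 dBFS.
Stage 2: 3 dB above -7 dBFS, reduced 15:1 to 0.2 dB above → -6.8 dBFS; +5 dB make-up → -1.8 dBFS.

-1.8 dBFS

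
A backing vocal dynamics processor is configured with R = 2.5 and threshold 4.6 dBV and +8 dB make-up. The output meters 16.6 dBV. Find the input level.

14.6 dBV

Stripping the +8 dB make-up gives 8.6 dBV at the gain stage.
The compressed level sits 8.6 − 4.6 = 4 dB over threshold.
Before 2.5:1 compression the overshoot was 4 × 2.5 = 10 dB, so input = 4.6 + 10 = 14.6 dBV.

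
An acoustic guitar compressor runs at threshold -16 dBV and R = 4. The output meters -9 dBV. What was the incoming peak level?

12 dBV

That's 7 dB above the -16 dBV threshold.
Before 4:1 compression the overshoot was 7 × 4 = 28 dB, so input = -16 + 28 = 12 dBV.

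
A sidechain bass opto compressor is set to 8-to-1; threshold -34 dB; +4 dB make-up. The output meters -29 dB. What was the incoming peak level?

Before make-up, the level was -29 − 4 = -33 dB.
That's 1 dB above the -34 dB threshold.
Input overshoot = R × output overshoot = 8 dB → input = -34 + 8 = -26 dB.

-26 dB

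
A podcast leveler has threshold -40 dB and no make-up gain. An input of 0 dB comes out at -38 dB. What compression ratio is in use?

Input overshoot = 0 − (-40) = 40 dB; output overshoot = -38 − (-40) = 2 dB.
Ratio = 40 / 2 = 20.

20:1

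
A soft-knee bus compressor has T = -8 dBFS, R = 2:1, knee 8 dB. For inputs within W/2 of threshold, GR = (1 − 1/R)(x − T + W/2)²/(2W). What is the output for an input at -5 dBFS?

x − T + W/2 = -5 − (-8) + 4 = 7.
GR = (1 − 1/2) × 7² / 16 = 0.5 × 49 / 16 = 1.53125 dB.
Output = -5 − 1.53125 = -6.53125 dBFS.

-6.53125 dBFS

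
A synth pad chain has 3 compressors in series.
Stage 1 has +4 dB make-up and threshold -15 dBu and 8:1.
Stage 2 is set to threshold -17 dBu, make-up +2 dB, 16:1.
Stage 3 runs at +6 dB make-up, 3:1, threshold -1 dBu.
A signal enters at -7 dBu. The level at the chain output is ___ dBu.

Stage 1: 8 dB above -15 dBu, reduced 8:1 to 1 dB above → -14 dBu; +4 dB make-up → -10 dBu.
Stage 2: -10 dBu is 7 dB over -17 dBu; at 16:1 that becomes 0.4375 dB over, giving -16.5625 dBu; +2 dB make-up → -14.5625 dBu.
Stage 3: below threshold (-14.5625 ≤ -1); passes unchanged; make-up brings it to -8.5625 dBu.

-8.5625 dBu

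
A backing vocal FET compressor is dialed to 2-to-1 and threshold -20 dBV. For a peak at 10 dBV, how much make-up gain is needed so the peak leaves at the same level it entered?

15 dB

Overshoot 30 dB → 30/2 = 15 dB after compression, so the compressed level is -20 + 15 = -5 dBV.
Make-up = target − compressed = 10 − (-5) = 15 dB.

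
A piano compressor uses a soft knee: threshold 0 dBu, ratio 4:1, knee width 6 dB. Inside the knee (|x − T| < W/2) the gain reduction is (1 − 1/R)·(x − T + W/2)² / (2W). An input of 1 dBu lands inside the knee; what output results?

x − T + W/2 = 1 − 0 + 3 = 4.
GR = (1 − 1/4) × 4² / 12 = 0.75 × 16 / 12 = 1 dB.
Output = 1 − 1 = 0 dBu.

0 dBu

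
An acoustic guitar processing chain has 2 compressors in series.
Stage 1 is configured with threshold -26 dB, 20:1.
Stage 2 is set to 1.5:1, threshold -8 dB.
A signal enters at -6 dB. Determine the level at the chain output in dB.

Stage 1: 20 dB above -26 dB, reduced 20:1 to 1 dB above → -25 dB.
Stage 2: -25 dB is at or below the -8 dB threshold — no compression; output -25 dB.

-25 dB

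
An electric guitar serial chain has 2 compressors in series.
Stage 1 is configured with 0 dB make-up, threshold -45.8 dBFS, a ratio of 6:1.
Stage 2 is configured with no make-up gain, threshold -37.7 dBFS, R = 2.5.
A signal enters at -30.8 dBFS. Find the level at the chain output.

Stage 1: -30.8 dBFS is 15 dB over -45.8 dBFS; at 6:1 that becomes 2.5 dB over, giving -43.3 dBFS.
Stage 2: below threshold (-43.3 ≤ -37.7); passes unchanged; output -43.3 dBFS.

-43.3 dBFS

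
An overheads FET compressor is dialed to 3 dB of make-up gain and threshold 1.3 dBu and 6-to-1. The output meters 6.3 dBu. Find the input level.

Before make-up, the level was 6.3 − 3 = 3.3 dBu.
That's 2 dB above the 1.3 dBu threshold.
Before 6:1 compression the overshoot was 2 × 6 = 12 dB, so input = 1.3 + 12 = 13.3 dBu.

13.3 dBu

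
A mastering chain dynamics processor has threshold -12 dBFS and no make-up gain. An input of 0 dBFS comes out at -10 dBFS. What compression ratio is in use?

6:1

Input overshoot = 0 − (-12) = 12 dB; output overshoot = -10 − (-12) = 2 dB.
Ratio = 12 / 2 = 6.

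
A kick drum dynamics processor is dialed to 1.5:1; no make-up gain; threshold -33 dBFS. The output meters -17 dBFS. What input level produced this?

The compressed level sits -17 − (-33) = 16 dB over threshold.
Undo the ratio: input overshoot = 16 × 1.5 = 24 dB, giving input = -9 dBFS.

-9 dBFS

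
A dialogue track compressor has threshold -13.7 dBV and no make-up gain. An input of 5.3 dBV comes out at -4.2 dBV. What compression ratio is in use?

Input overshoot = 5.3 − (-13.7) = 19 dB; output overshoot = -4.2 − (-13.7) = 9.5 dB.
Ratio = 19 / 9.5 = 2.

2:1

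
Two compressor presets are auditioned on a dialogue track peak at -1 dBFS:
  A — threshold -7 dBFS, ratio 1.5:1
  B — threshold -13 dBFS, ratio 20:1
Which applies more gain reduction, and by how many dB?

A: 6 dB over, compressed to 4 dB over, so 2 dB of GR.
B: 12 dB over, compressed to 0.6 dB over, so 11.4 dB of GR.
B reduces 9.4 dB more.

B, by 9.4 dB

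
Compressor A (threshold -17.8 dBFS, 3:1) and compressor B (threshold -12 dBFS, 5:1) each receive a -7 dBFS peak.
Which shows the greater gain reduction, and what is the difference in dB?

A: overshoot 10.8 dB → output overshoot 3.6 dB → GR 7.2 dB.
B: overshoot 5 dB → output overshoot 1 dB → GR 4 dB.
A reduces 3.2 dB more.

A, by 3.2 dB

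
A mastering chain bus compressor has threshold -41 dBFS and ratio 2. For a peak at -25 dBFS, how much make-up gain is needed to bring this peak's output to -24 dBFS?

9 dB

Overshoot 16 dB → 16/2 = 8 dB after compression, so the compressed level is -41 + 8 = -33 dBFS.
Make-up = target − compressed = -24 − (-33) = 9 dB.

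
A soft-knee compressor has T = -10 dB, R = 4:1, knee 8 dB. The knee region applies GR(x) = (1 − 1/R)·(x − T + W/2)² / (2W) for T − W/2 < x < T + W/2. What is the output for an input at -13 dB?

x − T + W/2 = -13 − (-10) + 4 = 1.
GR = (1 − 1/4) × 1² / 16 = 0.75 × 1 / 16 = 0.046875 dB.
Output = -13 − 0.046875 = -13.046875 dB.

-13.046875 dB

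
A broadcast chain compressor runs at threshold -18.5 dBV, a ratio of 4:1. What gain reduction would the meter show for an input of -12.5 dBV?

4.5 dB

-12.5 dBV exceeds the threshold by 6 dB.
After 4:1 compression the overshoot becomes 6/4 = 1.5 dB.
So the signal is attenuated by 6 − 1.5 = 4.5 dB.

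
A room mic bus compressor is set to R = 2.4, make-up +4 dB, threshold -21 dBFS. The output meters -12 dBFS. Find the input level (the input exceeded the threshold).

Stripping the +4 dB make-up gives -16 dBFS at the gain stage.
The compressed level sits -16 − (-21) = 5 dB over threshold.
Input overshoot = R × output overshoot = 12 dB → input = -21 + 12 = -9 dBFS.

-9 dBFS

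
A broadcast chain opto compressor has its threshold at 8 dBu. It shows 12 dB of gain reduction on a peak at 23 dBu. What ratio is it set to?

5:1

Input overshoot = 23 − 8 = 15 dB.
Output overshoot = 15 − 12 = 3 dB.
Ratio = input overshoot / output overshoot = 15 / 3 = 5.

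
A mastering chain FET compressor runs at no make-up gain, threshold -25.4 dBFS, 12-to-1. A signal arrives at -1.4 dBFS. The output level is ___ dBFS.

The input is 24 dB above the -25.4 dBFS threshold.
12:1 compression reduces that to 24/12 = 2 dB over.
That puts the output at -23.4 dBFS.

-23.4 dBFS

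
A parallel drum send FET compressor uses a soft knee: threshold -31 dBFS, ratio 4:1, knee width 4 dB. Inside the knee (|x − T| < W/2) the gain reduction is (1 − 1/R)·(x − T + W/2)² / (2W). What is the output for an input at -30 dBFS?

-30.84375 dBFS

x − T + W/2 = -30 − (-31) + 2 = 3.
GR = (1 − 1/4) × 3² / 8 = 0.75 × 9 / 8 = 0.84375 dB.
Output = -30 − 0.84375 = -30.84375 dBFS.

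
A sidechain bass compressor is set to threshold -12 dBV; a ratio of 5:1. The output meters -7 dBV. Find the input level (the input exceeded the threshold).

13 dBV

The compressed level sits -7 − (-12) = 5 dB over threshold.
Input overshoot = R × output overshoot = 25 dB → input = -12 + 25 = 13 dBV.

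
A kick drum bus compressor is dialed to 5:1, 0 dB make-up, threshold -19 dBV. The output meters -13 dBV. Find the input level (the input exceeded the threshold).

That's 6 dB above the -19 dBV threshold.
Before 5:1 compression the overshoot was 6 × 5 = 30 dB, so input = -19 + 30 = 11 dBV.

11 dBV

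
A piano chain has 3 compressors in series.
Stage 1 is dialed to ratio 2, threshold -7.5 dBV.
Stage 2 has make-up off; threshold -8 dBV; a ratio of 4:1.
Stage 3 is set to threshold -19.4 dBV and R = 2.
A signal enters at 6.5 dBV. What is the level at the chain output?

-12.7625 dBV

Stage 1: 14 dB above -7.5 dBV, reduced 2:1 to 7 dB above → -0.5 dBV.
Stage 2: -0.5 dBV is 7.5 dB over -8 dBV; at 4:1 that becomes 1.875 dB over, giving -6.125 dBV.
Stage 3: 13.275 dB above -19.4 dBV, reduced 2:1 to 6.6375 dB above → -12.7625 dBV.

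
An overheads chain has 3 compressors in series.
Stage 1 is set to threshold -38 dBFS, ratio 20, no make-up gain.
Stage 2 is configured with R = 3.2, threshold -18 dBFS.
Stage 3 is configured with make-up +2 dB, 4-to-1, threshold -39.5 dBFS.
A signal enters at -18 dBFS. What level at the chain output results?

Stage 1: 20 dB above -38 dBFS, reduced 20:1 to 1 dB above → -37 dBFS.
Stage 2: below threshold (-37 ≤ -18); passes unchanged; output -37 dBFS.
Stage 3: 2.5 dB above -39.5 dBFS, reduced 4:1 to 0.625 dB above → -38.875 dBFS; +2 dB make-up → -36.875 dBFS.

-36.875 dBFS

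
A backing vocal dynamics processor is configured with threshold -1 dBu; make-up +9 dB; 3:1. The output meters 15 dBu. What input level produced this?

20 dBu

Before make-up, the level was 15 − 9 = 6 dBu.
Post-compression overshoot = 6 − (-1) = 7 dB.
Undo the ratio: input overshoot = 7 × 3 = 21 dB, giving input = 20 dBu.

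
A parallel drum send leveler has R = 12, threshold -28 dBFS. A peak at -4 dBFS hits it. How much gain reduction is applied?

22 dB

Overshoot = -4 − (-28) = 24 dB.
After 12:1 compression the overshoot becomes 24/12 = 2 dB.
Gain reduction = 24 − 2 = 22 dB.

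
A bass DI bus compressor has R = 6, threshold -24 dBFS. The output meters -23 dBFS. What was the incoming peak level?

-18 dBFS

That's 1 dB above the -24 dBFS threshold.
Input overshoot = R × output overshoot = 6 dB → input = -24 + 6 = -18 dBFS.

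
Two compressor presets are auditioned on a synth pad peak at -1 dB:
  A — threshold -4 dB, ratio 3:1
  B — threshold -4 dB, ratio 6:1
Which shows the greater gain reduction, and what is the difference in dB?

A: overshoot 3 dB → output overshoot 1 dB → GR 2 dB.
B: overshoot 3 dB → output overshoot 0.5 dB → GR 2.5 dB.
Difference: 0.5 dB in favour of B.

B, by 0.5 dB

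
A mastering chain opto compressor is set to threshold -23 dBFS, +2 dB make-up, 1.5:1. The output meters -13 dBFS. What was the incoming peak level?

Stripping the +2 dB make-up gives -15 dBFS at the gain stage.
Post-compression overshoot = -15 − (-23) = 8 dB.
Undo the ratio: input overshoot = 8 × 1.5 = 12 dB, giving input = -11 dBFS.

-11 dBFS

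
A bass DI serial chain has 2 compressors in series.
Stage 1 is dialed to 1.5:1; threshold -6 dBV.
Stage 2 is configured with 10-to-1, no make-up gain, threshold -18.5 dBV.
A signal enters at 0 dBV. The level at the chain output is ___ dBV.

Stage 1: 6 dB above -6 dBV, reduced 1.5:1 to 4 dB above → -2 dBV.
Stage 2: 16.5 dB above -18.5 dBV, reduced 10:1 to 1.65 dB above → -16.85 dBV.

-16.85 dBV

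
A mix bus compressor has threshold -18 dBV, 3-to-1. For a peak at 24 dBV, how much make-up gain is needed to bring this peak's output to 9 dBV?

Without make-up, output = threshold + overshoot/3 = -18 + 14 = -4 dBV.
Gap to target: 13 dB.

13 dB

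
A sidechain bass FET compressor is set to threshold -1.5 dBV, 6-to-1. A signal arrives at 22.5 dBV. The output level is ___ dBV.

2.5 dBV

Overshoot: 22.5 − (-1.5) = 24 dB.
6:1 compression reduces that to 24/6 = 4 dB over.
So the level is -1.5 + 4 = 2.5 dBV.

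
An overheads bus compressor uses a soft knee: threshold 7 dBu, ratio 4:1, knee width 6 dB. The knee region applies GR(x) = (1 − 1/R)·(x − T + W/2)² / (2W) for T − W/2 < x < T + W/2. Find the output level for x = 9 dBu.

7.4375 dBu

x − T + W/2 = 9 − 7 + 3 = 5.
GR = (1 − 1/4) × 5² / 12 = 0.75 × 25 / 12 = 1.5625 dB.
Output = 9 − 1.5625 = 7.4375 dBu.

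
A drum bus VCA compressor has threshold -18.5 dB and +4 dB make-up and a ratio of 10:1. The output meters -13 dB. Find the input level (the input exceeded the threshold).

Remove make-up: -13 − 4 = -17 dB.
Post-compression overshoot = -17 − (-18.5) = 1.5 dB.
Undo the ratio: input overshoot = 1.5 × 10 = 15 dB, giving input = -3.5 dB.

-3.5 dB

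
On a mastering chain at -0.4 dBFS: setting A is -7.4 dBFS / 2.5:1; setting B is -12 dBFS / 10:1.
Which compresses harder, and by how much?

B, by 6.24 dB

A: GR = 7 − 7/2.5 = 4.2 dB.
B: GR = 11.6 − 11.6/10 = 10.44 dB.
B reduces 6.24 dB more.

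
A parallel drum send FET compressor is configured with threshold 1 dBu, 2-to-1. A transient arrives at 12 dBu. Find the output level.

12 dBu sits 11 dB over threshold.
2:1 compression reduces that to 11/2 = 5.5 dB over.
That puts the output at 6.5 dBu.

6.5 dBu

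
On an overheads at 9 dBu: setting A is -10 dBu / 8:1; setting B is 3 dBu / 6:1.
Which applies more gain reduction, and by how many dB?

A, by 11.625 dB

A: 19 dB over, compressed to 2.375 dB over, so 16.625 dB of GR.
B: 6 dB over, compressed to 1 dB over, so 5 dB of GR.
A applies 11.625 dB more gain reduction.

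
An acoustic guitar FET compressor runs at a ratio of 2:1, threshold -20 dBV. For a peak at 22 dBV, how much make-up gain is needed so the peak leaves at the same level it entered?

21 dB

The peak compresses to -20 + 42/2 = 1 dBV.
To reach 22 dBV requires 22 − 1 = 21 dB of make-up.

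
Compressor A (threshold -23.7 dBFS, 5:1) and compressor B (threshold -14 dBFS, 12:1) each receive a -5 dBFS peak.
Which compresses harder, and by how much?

A, by 6.71 dB

A: 18.7 dB over, compressed to 3.74 dB over, so 14.96 dB of GR.
B: 9 dB over, compressed to 0.75 dB over, so 8.25 dB of GR.
A applies 6.71 dB more gain reduction.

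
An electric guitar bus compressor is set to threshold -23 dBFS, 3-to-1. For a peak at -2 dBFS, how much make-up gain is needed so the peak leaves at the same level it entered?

14 dB

The peak compresses to -23 + 21/3 = -16 dBFS.
To reach -2 dBFS requires -2 − (-16) = 14 dB of make-up.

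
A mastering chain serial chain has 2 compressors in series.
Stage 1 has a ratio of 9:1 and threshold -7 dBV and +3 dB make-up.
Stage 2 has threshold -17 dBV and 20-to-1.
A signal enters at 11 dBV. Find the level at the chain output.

-16.25 dBV

Stage 1: overshoot 18 dB → 18/9 = 2 dB → -5 dBV; +3 dB make-up → -2 dBV.
Stage 2: overshoot 15 dB → 15/20 = 0.75 dB → -16.25 dBV.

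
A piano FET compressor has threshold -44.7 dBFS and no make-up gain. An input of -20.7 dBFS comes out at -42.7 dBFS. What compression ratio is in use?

Input overshoot = -20.7 − (-44.7) = 24 dB; output overshoot = -42.7 − (-44.7) = 2 dB.
Ratio = 24 / 2 = 12.

12:1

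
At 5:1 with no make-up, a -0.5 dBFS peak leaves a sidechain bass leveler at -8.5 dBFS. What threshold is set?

Input is 10 dB above T (since output overshoot × R = input overshoot: (-8.5 − T)·5 = -0.5 − T gives T = -10.5 dBFS).
Check: -10.5 + (-0.5 − (-10.5))/5 = -10.5 + 2 = -8.5 dBFS. ✓

-10.5 dBFS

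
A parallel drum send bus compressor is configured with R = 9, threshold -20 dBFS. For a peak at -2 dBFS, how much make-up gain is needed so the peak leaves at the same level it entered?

16 dB

Overshoot 18 dB → 18/9 = 2 dB after compression, so the compressed level is -20 + 2 = -18 dBFS.
Make-up = target − compressed = -2 − (-18) = 16 dB.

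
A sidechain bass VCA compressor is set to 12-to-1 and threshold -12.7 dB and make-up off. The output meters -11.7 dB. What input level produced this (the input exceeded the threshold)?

-0.7 dB

That's 1 dB above the -12.7 dB threshold.
Undo the ratio: input overshoot = 1 × 12 = 12 dB, giving input = -0.7 dB.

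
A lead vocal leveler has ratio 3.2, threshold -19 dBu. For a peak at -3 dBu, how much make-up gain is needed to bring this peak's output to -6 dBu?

Without make-up, output = threshold + overshoot/3.2 = -19 + 5 = -14 dBu.
Gap to target: 8 dB.

8 dB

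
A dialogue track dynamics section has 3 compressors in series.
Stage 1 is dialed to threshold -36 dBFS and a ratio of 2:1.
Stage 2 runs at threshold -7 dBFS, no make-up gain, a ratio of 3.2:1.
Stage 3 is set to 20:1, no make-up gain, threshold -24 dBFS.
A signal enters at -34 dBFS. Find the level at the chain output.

Stage 1: -34 dBFS is 2 dB over -36 dBFS; at 2:1 that becomes 1 dB over, giving -35 dBFS.
Stage 2: -35 dBFS ≤ -7 dBFS, so stage 2 doesn't engage; output -35 dBFS.
Stage 3: below threshold (-35 ≤ -24); passes unchanged; output -35 dBFS.

-35 dBFS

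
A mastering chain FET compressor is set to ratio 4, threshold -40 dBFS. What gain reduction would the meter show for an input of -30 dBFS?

Overshoot = -30 − (-40) = 10 dB.
At 4:1, output sits 10/4 = 2.5 dB above threshold.
Gain reduction = 10 − 2.5 = 7.5 dB.

7.5 dB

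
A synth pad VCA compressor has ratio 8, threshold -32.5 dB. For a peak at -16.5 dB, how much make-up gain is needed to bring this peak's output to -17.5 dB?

13 dB

Without make-up, output = threshold + overshoot/8 = -32.5 + 2 = -30.5 dB.
Gap to target: 13 dB.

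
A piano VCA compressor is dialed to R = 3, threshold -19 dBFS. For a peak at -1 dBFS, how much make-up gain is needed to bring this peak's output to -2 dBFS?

11 dB

Overshoot 18 dB → 18/3 = 6 dB after compression, so the compressed level is -19 + 6 = -13 dBFS.
Make-up = target − compressed = -2 − (-13) = 11 dB.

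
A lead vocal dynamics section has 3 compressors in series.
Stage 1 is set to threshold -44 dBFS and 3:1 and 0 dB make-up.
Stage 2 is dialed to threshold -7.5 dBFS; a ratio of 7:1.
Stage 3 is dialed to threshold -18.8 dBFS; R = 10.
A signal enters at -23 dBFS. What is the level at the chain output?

Stage 1: 21 dB above -44 dBFS, reduced 3:1 to 7 dB above → -37 dBFS.
Stage 2: -37 dBFS is at or below the -7.5 dBFS threshold — no compression; output -37 dBFS.
Stage 3: below threshold (-37 ≤ -18.8); passes unchanged; output -37 dBFS.

-37 dBFS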